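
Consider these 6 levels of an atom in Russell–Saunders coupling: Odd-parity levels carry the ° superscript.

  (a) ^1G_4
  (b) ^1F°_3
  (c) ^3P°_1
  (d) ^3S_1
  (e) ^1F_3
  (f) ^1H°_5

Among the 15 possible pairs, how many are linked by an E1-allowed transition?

4

(a)–(b): allowed.
(a)–(c): forbidden (ΔS, ΔL, ΔJ).
(a)–(d): forbidden (parity, ΔS, ΔL, ΔJ).
(a)–(e): forbidden (parity).
(a)–(f): allowed.
(b)–(c): forbidden (parity, ΔS, ΔL, ΔJ).
(b)–(d): forbidden (ΔS, ΔL, ΔJ).
(b)–(e): allowed.
(b)–(f): forbidden (parity, ΔL, ΔJ).
(c)–(d): allowed.
(c)–(e): forbidden (ΔS, ΔL, ΔJ).
(c)–(f): forbidden (parity, ΔS, ΔL, ΔJ).
(d)–(e): forbidden (parity, ΔS, ΔL, ΔJ).
(d)–(f): forbidden (ΔS, ΔL, ΔJ).
(e)–(f): forbidden (ΔL, ΔJ).
Allowed pairs: 4 of 15.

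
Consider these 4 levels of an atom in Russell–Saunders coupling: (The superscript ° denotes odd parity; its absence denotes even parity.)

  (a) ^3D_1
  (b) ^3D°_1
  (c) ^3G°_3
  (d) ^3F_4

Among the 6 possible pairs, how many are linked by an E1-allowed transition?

2

(a)–(b): allowed.
(a)–(c): forbidden (ΔL, ΔJ).
(a)–(d): forbidden (parity, ΔJ).
(b)–(c): forbidden (parity, ΔL, ΔJ).
(b)–(d): forbidden (ΔJ).
(c)–(d): allowed.
Allowed pairs: 2 of 6.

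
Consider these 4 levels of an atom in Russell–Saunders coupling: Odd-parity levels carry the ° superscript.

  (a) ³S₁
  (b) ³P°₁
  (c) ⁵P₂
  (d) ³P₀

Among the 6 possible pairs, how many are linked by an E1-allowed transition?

(a)–(b): allowed.
(a)–(c): forbidden (parity, ΔS).
(a)–(d): forbidden (parity).
(b)–(c): forbidden (ΔS).
(b)–(d): allowed.
(c)–(d): forbidden (parity, ΔS, ΔJ).
Allowed pairs: 2 of 6.

2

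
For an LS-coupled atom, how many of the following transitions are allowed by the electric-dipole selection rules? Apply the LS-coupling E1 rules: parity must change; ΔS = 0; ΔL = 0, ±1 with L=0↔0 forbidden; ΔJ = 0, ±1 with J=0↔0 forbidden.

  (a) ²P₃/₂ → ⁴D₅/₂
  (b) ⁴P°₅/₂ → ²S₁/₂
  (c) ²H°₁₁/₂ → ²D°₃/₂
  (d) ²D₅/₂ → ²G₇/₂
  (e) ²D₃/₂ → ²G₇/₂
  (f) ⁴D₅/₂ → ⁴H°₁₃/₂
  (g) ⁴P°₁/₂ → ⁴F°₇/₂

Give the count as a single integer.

(a) forbidden (parity, ΔS fail)
(b) forbidden (ΔS, ΔJ fail)
(c) forbidden (parity, ΔL, ΔJ fail)
(d) forbidden (parity, ΔL fail)
(e) forbidden (parity, ΔL, ΔJ fail)
(f) forbidden (ΔL, ΔJ fail)
(g) forbidden (parity, ΔL, ΔJ fail)
Total allowed: 0 of 7.

0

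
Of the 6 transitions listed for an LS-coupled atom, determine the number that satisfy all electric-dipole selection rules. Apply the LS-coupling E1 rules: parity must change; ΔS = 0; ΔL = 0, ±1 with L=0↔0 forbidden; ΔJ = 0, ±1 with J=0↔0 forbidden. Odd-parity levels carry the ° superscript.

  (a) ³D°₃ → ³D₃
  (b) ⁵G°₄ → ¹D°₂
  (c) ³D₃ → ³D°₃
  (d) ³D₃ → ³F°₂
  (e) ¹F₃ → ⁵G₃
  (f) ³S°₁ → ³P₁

4

(a) allowed
(b) forbidden (parity, ΔS, ΔL, ΔJ fail)
(c) allowed
(d) allowed
(e) forbidden (parity, ΔS fail)
(f) allowed
Total allowed: 4 of 6.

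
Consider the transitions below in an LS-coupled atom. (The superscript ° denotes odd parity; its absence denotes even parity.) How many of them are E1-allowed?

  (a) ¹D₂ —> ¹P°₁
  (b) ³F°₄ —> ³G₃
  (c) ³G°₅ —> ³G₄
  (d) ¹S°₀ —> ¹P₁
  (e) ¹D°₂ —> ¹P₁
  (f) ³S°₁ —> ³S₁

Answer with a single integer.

(a) allowed
(b) allowed
(c) allowed
(d) allowed
(e) allowed
(f) forbidden (ΔL fails)
Total allowed: 5 of 6.

5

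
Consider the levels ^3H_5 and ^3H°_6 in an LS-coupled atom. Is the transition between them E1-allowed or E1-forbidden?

Parity must change: even → odd — ok.
ΔS = 0: S: 1 → 1 — ok.
ΔL = 0, ±1 (not L=0↔0): L: 5 → 5, ΔL = +0 — ok.
ΔJ = 0, ±1 (not J=0↔0): J: 5 → 6, ΔJ = +1 — ok.
All four E1 rules are satisfied.

allowed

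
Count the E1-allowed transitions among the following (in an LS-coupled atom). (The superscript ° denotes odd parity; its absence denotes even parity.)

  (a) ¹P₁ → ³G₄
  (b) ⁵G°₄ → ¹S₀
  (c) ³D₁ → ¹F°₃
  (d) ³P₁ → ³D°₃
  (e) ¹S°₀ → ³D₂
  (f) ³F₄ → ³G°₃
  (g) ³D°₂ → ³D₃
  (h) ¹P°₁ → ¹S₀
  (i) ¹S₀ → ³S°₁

3

(a) forbidden (parity, ΔS, ΔL, ΔJ fail)
(b) forbidden (ΔS, ΔL, ΔJ fail)
(c) forbidden (ΔS, ΔJ fail)
(d) forbidden (ΔJ fails)
(e) forbidden (ΔS, ΔL, ΔJ fail)
(f) allowed
(g) allowed
(h) allowed
(i) forbidden (ΔS, ΔL fail)
Total allowed: 3 of 9.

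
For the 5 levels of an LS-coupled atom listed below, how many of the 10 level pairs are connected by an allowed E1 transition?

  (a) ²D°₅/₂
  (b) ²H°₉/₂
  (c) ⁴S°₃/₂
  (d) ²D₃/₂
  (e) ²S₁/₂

1

(a)–(b): forbidden (parity, ΔL, ΔJ).
(a)–(c): forbidden (parity, ΔS, ΔL).
(a)–(d): allowed.
(a)–(e): forbidden (ΔL, ΔJ).
(b)–(c): forbidden (parity, ΔS, ΔL, ΔJ).
(b)–(d): forbidden (ΔL, ΔJ).
(b)–(e): forbidden (ΔL, ΔJ).
(c)–(d): forbidden (ΔS, ΔL).
(c)–(e): forbidden (ΔS, ΔL).
(d)–(e): forbidden (parity, ΔL).
Allowed pairs: 1 of 10.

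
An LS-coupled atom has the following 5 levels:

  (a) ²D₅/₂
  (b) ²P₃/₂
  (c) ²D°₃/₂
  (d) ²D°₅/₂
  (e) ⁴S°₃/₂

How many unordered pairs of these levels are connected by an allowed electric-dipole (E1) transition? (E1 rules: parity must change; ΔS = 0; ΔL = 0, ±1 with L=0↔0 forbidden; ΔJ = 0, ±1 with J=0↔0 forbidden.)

(a)–(b): forbidden (parity).
(a)–(c): allowed.
(a)–(d): allowed.
(a)–(e): forbidden (ΔS, ΔL).
(b)–(c): allowed.
(b)–(d): allowed.
(b)–(e): forbidden (ΔS).
(c)–(d): forbidden (parity).
(c)–(e): forbidden (parity, ΔS, ΔL).
(d)–(e): forbidden (parity, ΔS, ΔL).
Allowed pairs: 4 of 10.

4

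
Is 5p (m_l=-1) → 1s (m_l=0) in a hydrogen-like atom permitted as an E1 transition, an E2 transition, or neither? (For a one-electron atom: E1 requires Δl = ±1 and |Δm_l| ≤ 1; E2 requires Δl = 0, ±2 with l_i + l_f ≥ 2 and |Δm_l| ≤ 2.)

E1

Δl = 0 − 1 = -1; l_i + l_f = 1.
Δm_l = +1.
E1 (Δl = ±1, |Δm_l| ≤ 1): satisfied.
E2 (Δl = 0,±2, l_i+l_f ≥ 2, |Δm_l| ≤ 2): not satisfied.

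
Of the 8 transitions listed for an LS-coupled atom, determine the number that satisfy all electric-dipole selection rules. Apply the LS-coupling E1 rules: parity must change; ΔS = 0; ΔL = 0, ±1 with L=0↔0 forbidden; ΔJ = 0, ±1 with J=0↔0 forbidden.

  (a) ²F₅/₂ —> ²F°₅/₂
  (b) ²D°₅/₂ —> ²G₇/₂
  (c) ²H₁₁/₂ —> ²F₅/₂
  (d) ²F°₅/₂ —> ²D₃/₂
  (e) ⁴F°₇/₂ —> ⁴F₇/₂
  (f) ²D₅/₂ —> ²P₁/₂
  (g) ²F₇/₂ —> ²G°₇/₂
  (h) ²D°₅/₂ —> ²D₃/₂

5

(a) allowed
(b) forbidden (ΔL fails)
(c) forbidden (parity, ΔL, ΔJ fail)
(d) allowed
(e) allowed
(f) forbidden (parity, ΔJ fail)
(g) allowed
(h) allowed
Total allowed: 5 of 8.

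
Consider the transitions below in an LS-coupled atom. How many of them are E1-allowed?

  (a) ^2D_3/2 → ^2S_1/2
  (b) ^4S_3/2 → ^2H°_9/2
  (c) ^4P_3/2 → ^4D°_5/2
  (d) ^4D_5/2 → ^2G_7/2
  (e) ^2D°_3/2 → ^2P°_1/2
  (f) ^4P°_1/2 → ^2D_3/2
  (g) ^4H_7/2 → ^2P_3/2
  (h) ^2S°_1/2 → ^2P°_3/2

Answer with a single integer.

1

(a) forbidden (parity, ΔL fail)
(b) forbidden (ΔS, ΔL, ΔJ fail)
(c) allowed
(d) forbidden (parity, ΔS, ΔL fail)
(e) forbidden (parity fails)
(f) forbidden (ΔS fails)
(g) forbidden (parity, ΔS, ΔL, ΔJ fail)
(h) forbidden (parity fails)
Total allowed: 1 of 8.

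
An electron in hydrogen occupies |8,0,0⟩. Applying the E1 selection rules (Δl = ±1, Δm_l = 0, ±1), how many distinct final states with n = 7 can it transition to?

E1 requires Δl = ±1, so l_f ∈ {-1, 1}; with 0 ≤ l_f ≤ n_f−1 = 6, the allowed l_f values are {1}.
For l_f = 1: m_f ∈ {m_i−1, m_i, m_i+1} ∩ [−1, 1] = {-1, 0, 1} → 3 states.
Total: 3.

3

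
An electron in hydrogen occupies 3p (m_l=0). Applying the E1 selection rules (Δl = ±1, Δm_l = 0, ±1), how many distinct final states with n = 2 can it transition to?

1

E1 requires Δl = ±1, so l_f ∈ {0, 2}; with 0 ≤ l_f ≤ n_f−1 = 1, the allowed l_f values are {0}.
For l_f = 0: m_f ∈ {m_i−1, m_i, m_i+1} ∩ [−0, 0] = {0} → 1 state.
Total: 1.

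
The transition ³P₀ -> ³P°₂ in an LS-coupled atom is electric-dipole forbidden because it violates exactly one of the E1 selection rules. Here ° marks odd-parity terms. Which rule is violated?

the ΔJ = 0, ±1 rule

Parity must change: even → odd — ✓.
ΔS = 0: S: 1 → 1 — ✓.
ΔL = 0, ±1 (not L=0↔0): L: 1 → 1, ΔL = +0 — ✓.
ΔJ = 0, ±1 (not J=0↔0): J: 0 → 2, ΔJ = +2 — ✗.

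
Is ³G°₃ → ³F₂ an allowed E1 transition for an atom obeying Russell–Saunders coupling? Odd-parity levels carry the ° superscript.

Initial level: S=1, L=4, J=3, parity odd. Final level: S=1, L=3, J=2, parity even.
Parity must change: odd → even — ✓.
ΔS = 0: S: 1 → 1 — ✓.
ΔL = 0, ±1 (not L=0↔0): L: 4 → 3, ΔL = -1 — ✓.
ΔJ = 0, ±1 (not J=0↔0): J: 3 → 2, ΔJ = -1 — ✓.
All four E1 rules are satisfied.

allowed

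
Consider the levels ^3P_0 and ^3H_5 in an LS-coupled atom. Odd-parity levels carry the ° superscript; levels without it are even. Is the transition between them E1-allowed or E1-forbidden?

Reading off the term symbols: S 1→1, L 1→5, J 0→5, parity even→even.
ΔJ = 0, ±1 (not J=0↔0): J: 0 → 5, ΔJ = +5 — fails.
ΔS = 0: S: 1 → 1 — passes.
ΔL = 0, ±1 (not L=0↔0): L: 1 → 5, ΔL = +4 — fails.
Parity must change: even → even — fails.
Rule(s) violated: parity, ΔL, ΔJ.

forbidden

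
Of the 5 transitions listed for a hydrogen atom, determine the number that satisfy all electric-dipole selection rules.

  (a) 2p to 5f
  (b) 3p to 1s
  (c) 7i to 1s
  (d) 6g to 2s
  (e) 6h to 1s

(a) forbidden — Δl = +2 (E1 requires Δl = ±1)
(b) allowed
(c) forbidden — Δl = -6 (E1 requires Δl = ±1)
(d) forbidden — Δl = -4 (E1 requires Δl = ±1)
(e) forbidden — Δl = -5 (E1 requires Δl = ±1)
Total allowed: 1 of 5.

1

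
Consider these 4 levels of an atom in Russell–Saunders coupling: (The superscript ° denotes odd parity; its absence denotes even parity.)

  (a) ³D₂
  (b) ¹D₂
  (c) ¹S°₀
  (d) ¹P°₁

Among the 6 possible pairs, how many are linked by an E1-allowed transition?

(a)–(b): forbidden (parity, ΔS).
(a)–(c): forbidden (ΔS, ΔL, ΔJ).
(a)–(d): forbidden (ΔS).
(b)–(c): forbidden (ΔL, ΔJ).
(b)–(d): allowed.
(c)–(d): forbidden (parity).
Allowed pairs: 1 of 6.

1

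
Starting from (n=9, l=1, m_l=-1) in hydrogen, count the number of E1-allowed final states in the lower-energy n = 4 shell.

E1 requires Δl = ±1, so l_f ∈ {0, 2}; with 0 ≤ l_f ≤ n_f−1 = 3, the allowed l_f values are {0, 2}.
For l_f = 0: m_f ∈ {m_i−1, m_i, m_i+1} ∩ [−0, 0] = {0} → 1 state.
For l_f = 2: m_f ∈ {m_i−1, m_i, m_i+1} ∩ [−2, 2] = {-2, -1, 0} → 3 states.
Total: 4.

4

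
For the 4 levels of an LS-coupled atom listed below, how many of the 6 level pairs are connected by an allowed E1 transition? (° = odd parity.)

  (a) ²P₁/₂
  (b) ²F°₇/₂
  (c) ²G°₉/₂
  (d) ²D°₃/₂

(a)–(b): forbidden (ΔL, ΔJ).
(a)–(c): forbidden (ΔL, ΔJ).
(a)–(d): allowed.
(b)–(c): forbidden (parity).
(b)–(d): forbidden (parity, ΔJ).
(c)–(d): forbidden (parity, ΔL, ΔJ).
Allowed pairs: 1 of 6.

1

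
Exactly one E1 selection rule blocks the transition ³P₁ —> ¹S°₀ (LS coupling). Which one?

the ΔS = 0 rule

Parity must change: even → odd — ok.
ΔS = 0: S: 1 → 0 — fails.
ΔL = 0, ±1 (not L=0↔0): L: 1 → 0, ΔL = -1 — ok.
ΔJ = 0, ±1 (not J=0↔0): J: 1 → 0, ΔJ = -1 — ok.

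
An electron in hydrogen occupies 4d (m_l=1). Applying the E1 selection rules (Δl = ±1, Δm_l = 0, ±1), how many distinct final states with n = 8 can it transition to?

5

E1 requires Δl = ±1, so l_f ∈ {1, 3}; with 0 ≤ l_f ≤ n_f−1 = 7, the allowed l_f values are {1, 3}.
For l_f = 1: m_f ∈ {m_i−1, m_i, m_i+1} ∩ [−1, 1] = {0, 1} → 2 states.
For l_f = 3: m_f ∈ {m_i−1, m_i, m_i+1} ∩ [−3, 3] = {0, 1, 2} → 3 states.
Total: 5.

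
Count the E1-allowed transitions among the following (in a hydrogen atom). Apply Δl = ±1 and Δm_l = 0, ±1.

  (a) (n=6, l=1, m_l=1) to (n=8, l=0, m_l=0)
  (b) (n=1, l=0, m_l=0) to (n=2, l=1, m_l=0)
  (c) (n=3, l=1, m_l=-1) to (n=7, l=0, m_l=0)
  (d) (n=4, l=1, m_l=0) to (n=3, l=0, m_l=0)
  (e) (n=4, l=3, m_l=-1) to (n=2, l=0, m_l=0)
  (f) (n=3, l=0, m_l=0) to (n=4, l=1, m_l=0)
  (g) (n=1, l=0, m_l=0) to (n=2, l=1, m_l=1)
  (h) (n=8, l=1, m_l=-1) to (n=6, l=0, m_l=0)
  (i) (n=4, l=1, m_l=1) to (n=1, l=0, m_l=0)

8

(a) allowed
(b) allowed
(c) allowed
(d) allowed
(e) forbidden — Δl = -3 (E1 requires Δl = ±1)
(f) allowed
(g) allowed
(h) allowed
(i) allowed
Total allowed: 8 of 9.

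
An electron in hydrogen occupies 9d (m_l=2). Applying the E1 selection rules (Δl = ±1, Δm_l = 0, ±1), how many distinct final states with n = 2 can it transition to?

1

E1 requires Δl = ±1, so l_f ∈ {1, 3}; with 0 ≤ l_f ≤ n_f−1 = 1, the allowed l_f values are {1}.
For l_f = 1: m_f ∈ {m_i−1, m_i, m_i+1} ∩ [−1, 1] = {1} → 1 state.
Total: 1.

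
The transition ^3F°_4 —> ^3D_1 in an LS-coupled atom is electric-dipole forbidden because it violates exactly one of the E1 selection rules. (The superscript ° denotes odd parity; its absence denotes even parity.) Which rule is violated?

the ΔJ = 0, ±1 rule

Parity must change: odd → even — satisfied.
ΔS = 0: S: 1 → 1 — satisfied.
ΔL = 0, ±1 (not L=0↔0): L: 3 → 2, ΔL = -1 — satisfied.
ΔJ = 0, ±1 (not J=0↔0): J: 4 → 1, ΔJ = -3 — violated.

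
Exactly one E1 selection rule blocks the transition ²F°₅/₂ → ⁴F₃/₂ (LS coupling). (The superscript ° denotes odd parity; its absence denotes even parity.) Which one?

the ΔS = 0 rule

Initial level: S=1/2, L=3, J=5/2, parity odd. Final level: S=3/2, L=3, J=3/2, parity even.
Parity must change: odd → even — satisfied.
ΔS = 0: S: 1/2 → 3/2 — violated.
ΔL = 0, ±1 (not L=0↔0): L: 3 → 3, ΔL = +0 — satisfied.
ΔJ = 0, ±1 (not J=0↔0): J: 5/2 → 3/2, ΔJ = -1 — satisfied.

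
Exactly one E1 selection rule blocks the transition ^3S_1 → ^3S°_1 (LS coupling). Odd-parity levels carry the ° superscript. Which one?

the L=0 ↔ L=0 exclusion

Initial level: S=1, L=0, J=1, parity even. Final level: S=1, L=0, J=1, parity odd.
Parity must change: even → odd — ✓.
ΔS = 0: S: 1 → 1 — ✓.
ΔL = 0, ±1 (not L=0↔0): L: 0 → 0, ΔL = +0 — ✗.
ΔJ = 0, ±1 (not J=0↔0): J: 1 → 1, ΔJ = +0 — ✓.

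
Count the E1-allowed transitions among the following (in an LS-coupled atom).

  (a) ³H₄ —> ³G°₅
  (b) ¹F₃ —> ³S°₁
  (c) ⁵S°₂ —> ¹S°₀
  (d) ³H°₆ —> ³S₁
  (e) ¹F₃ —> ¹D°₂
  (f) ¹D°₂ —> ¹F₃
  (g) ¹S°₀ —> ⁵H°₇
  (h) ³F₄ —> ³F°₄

4

(a) allowed
(b) forbidden (ΔS, ΔL, ΔJ fail)
(c) forbidden (parity, ΔS, ΔL, ΔJ fail)
(d) forbidden (ΔL, ΔJ fail)
(e) allowed
(f) allowed
(g) forbidden (parity, ΔS, ΔL, ΔJ fail)
(h) allowed
Total allowed: 4 of 8.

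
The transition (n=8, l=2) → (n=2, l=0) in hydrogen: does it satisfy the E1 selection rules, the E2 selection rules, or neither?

E2

Δl = 0 − 2 = -2; l_i + l_f = 2.
E1 (Δl = ±1): not satisfied.
E2 (Δl = 0,±2, l_i+l_f ≥ 2): satisfied.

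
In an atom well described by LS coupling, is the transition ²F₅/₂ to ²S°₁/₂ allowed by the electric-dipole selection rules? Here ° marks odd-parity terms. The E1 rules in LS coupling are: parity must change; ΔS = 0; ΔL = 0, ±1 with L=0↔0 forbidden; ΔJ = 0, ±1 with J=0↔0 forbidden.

Initial level: S=1/2, L=3, J=5/2, parity even. Final level: S=1/2, L=0, J=1/2, parity odd.
Parity must change: even → odd — ✓.
ΔS = 0: S: 1/2 → 1/2 — ✓.
ΔL = 0, ±1 (not L=0↔0): L: 3 → 0, ΔL = -3 — ✗.
ΔJ = 0, ±1 (not J=0↔0): J: 5/2 → 1/2, ΔJ = -2 — ✗.
Rule(s) violated: ΔL, ΔJ.

forbidden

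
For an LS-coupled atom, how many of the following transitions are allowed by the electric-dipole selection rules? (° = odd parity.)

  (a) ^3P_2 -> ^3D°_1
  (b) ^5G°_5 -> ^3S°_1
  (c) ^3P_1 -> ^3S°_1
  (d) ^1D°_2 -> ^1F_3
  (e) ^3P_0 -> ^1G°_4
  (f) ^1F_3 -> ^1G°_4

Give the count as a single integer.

(a) allowed
(b) forbidden (parity, ΔS, ΔL, ΔJ fail)
(c) allowed
(d) allowed
(e) forbidden (ΔS, ΔL, ΔJ fail)
(f) allowed
Total allowed: 4 of 6.

4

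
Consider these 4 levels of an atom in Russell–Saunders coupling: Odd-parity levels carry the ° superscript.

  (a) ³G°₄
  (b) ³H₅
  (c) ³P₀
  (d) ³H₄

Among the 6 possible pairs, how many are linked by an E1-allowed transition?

2

(a)–(b): allowed.
(a)–(c): forbidden (ΔL, ΔJ).
(a)–(d): allowed.
(b)–(c): forbidden (parity, ΔL, ΔJ).
(b)–(d): forbidden (parity).
(c)–(d): forbidden (parity, ΔL, ΔJ).
Allowed pairs: 2 of 6.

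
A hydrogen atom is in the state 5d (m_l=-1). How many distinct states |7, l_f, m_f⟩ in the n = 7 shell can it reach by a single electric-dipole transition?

5

E1 requires Δl = ±1, so l_f ∈ {1, 3}; with 0 ≤ l_f ≤ n_f−1 = 6, the allowed l_f values are {1, 3}.
For l_f = 1: m_f ∈ {m_i−1, m_i, m_i+1} ∩ [−1, 1] = {-1, 0} → 2 states.
For l_f = 3: m_f ∈ {m_i−1, m_i, m_i+1} ∩ [−3, 3] = {-2, -1, 0} → 3 states.
Total: 5.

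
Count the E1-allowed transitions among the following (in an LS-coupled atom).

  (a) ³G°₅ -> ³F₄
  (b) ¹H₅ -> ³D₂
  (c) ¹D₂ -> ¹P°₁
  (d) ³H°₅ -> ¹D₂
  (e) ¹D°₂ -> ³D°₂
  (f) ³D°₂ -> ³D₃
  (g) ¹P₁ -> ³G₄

(a) allowed
(b) forbidden (parity, ΔS, ΔL, ΔJ fail)
(c) allowed
(d) forbidden (ΔS, ΔL, ΔJ fail)
(e) forbidden (parity, ΔS fail)
(f) allowed
(g) forbidden (parity, ΔS, ΔL, ΔJ fail)
Total allowed: 3 of 7.

3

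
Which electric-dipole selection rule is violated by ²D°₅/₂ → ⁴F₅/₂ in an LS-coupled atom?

the ΔS = 0 rule

ΔS = 0: S: 1/2 → 3/2 — violated.
Parity must change: odd → even — satisfied.
ΔL = 0, ±1 (not L=0↔0): L: 2 → 3, ΔL = +1 — satisfied.
ΔJ = 0, ±1 (not J=0↔0): J: 5/2 → 5/2, ΔJ = +0 — satisfied.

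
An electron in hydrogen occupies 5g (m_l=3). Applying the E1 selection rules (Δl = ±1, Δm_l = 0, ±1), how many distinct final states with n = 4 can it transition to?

E1 requires Δl = ±1, so l_f ∈ {3, 5}; with 0 ≤ l_f ≤ n_f−1 = 3, the allowed l_f values are {3}.
For l_f = 3: m_f ∈ {m_i−1, m_i, m_i+1} ∩ [−3, 3] = {2, 3} → 2 states.
Total: 2.

2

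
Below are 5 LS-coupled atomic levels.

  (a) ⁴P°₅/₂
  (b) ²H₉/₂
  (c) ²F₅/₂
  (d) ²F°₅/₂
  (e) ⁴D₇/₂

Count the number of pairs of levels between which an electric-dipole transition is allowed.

(a)–(b): forbidden (ΔS, ΔL, ΔJ).
(a)–(c): forbidden (ΔS, ΔL).
(a)–(d): forbidden (parity, ΔS, ΔL).
(a)–(e): allowed.
(b)–(c): forbidden (parity, ΔL, ΔJ).
(b)–(d): forbidden (ΔL, ΔJ).
(b)–(e): forbidden (parity, ΔS, ΔL).
(c)–(d): allowed.
(c)–(e): forbidden (parity, ΔS).
(d)–(e): forbidden (ΔS).
Allowed pairs: 2 of 10.

2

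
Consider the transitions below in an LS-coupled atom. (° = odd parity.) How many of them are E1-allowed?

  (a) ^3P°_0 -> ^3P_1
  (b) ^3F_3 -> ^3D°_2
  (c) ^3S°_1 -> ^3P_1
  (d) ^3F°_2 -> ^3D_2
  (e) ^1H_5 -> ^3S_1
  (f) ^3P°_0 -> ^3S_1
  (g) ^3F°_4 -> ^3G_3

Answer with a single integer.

(a) allowed
(b) allowed
(c) allowed
(d) allowed
(e) forbidden (parity, ΔS, ΔL, ΔJ fail)
(f) allowed
(g) allowed
Total allowed: 6 of 7.

6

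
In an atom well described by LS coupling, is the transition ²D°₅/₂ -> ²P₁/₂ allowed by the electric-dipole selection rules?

Reading off the term symbols: S 1/2→1/2, L 2→1, J 5/2→1/2, parity odd→even.
Parity must change: odd → even — passes.
ΔS = 0: S: 1/2 → 1/2 — passes.
ΔL = 0, ±1 (not L=0↔0): L: 2 → 1, ΔL = -1 — passes.
ΔJ = 0, ±1 (not J=0↔0): J: 5/2 → 1/2, ΔJ = -2 — fails.
Rule(s) violated: ΔJ.

forbidden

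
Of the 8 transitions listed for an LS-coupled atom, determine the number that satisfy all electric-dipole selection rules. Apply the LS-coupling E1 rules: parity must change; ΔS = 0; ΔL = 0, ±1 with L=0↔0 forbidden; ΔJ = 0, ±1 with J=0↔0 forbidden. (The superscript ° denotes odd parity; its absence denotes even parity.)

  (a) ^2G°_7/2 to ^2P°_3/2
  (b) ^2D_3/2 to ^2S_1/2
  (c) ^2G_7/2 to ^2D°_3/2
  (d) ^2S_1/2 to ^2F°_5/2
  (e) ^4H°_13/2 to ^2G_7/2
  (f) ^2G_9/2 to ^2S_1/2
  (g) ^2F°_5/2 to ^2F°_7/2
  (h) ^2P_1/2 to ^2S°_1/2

1

(a) forbidden (parity, ΔL, ΔJ fail)
(b) forbidden (parity, ΔL fail)
(c) forbidden (ΔL, ΔJ fail)
(d) forbidden (ΔL, ΔJ fail)
(e) forbidden (ΔS, ΔJ fail)
(f) forbidden (parity, ΔL, ΔJ fail)
(g) forbidden (parity fails)
(h) allowed
Total allowed: 1 of 8.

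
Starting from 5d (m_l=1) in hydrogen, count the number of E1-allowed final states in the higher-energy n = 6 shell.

5

E1 requires Δl = ±1, so l_f ∈ {1, 3}; with 0 ≤ l_f ≤ n_f−1 = 5, the allowed l_f values are {1, 3}.
For l_f = 1: m_f ∈ {m_i−1, m_i, m_i+1} ∩ [−1, 1] = {0, 1} → 2 states.
For l_f = 3: m_f ∈ {m_i−1, m_i, m_i+1} ∩ [−3, 3] = {0, 1, 2} → 3 states.
Total: 5.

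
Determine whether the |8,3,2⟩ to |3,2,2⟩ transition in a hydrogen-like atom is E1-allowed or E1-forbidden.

allowed

Initial l = 3, final l = 2, so Δl = -1. E1 requires Δl = ±1: ✓.
m_l: 2 → 2 (Δm_l = +0). |Δm_l| ≤ 1 ✓.
All E1 selection rules are satisfied.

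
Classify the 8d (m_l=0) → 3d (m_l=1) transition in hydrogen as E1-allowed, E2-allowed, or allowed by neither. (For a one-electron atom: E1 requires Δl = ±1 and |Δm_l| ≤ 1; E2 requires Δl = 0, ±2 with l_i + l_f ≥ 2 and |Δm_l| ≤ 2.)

E2

Δl = 2 − 2 = +0; l_i + l_f = 4.
Δm_l = +1.
E1 (Δl = ±1, |Δm_l| ≤ 1): not satisfied.
E2 (Δl = 0,±2, l_i+l_f ≥ 2, |Δm_l| ≤ 2): satisfied.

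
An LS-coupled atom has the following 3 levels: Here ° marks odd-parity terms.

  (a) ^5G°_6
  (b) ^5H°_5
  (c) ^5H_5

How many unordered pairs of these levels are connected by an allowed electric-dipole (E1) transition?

2

(a)–(b): forbidden (parity).
(a)–(c): allowed.
(b)–(c): allowed.
Allowed pairs: 2 of 3.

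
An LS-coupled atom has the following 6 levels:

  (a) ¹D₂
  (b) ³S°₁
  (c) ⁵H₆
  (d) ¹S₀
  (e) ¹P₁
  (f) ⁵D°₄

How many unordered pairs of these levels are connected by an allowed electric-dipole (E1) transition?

0

(a)–(b): forbidden (ΔS, ΔL).
(a)–(c): forbidden (parity, ΔS, ΔL, ΔJ).
(a)–(d): forbidden (parity, ΔL, ΔJ).
(a)–(e): forbidden (parity).
(a)–(f): forbidden (ΔS, ΔJ).
(b)–(c): forbidden (ΔS, ΔL, ΔJ).
(b)–(d): forbidden (ΔS, ΔL).
(b)–(e): forbidden (ΔS).
(b)–(f): forbidden (parity, ΔS, ΔL, ΔJ).
(c)–(d): forbidden (parity, ΔS, ΔL, ΔJ).
(c)–(e): forbidden (parity, ΔS, ΔL, ΔJ).
(c)–(f): forbidden (ΔL, ΔJ).
(d)–(e): forbidden (parity).
(d)–(f): forbidden (ΔS, ΔL, ΔJ).
(e)–(f): forbidden (ΔS, ΔJ).
Allowed pairs: 0 of 15.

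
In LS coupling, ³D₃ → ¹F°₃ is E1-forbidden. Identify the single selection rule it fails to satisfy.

the ΔS = 0 rule

Parity must change: even → odd — ok.
ΔS = 0: S: 1 → 0 — fails.
ΔL = 0, ±1 (not L=0↔0): L: 2 → 3, ΔL = +1 — ok.
ΔJ = 0, ±1 (not J=0↔0): J: 3 → 3, ΔJ = +0 — ok.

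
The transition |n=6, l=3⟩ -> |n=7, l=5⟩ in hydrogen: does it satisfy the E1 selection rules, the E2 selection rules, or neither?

E2

Δl = 5 − 3 = +2; l_i + l_f = 8.
E1 (Δl = ±1): not satisfied.
E2 (Δl = 0,±2, l_i+l_f ≥ 2): satisfied.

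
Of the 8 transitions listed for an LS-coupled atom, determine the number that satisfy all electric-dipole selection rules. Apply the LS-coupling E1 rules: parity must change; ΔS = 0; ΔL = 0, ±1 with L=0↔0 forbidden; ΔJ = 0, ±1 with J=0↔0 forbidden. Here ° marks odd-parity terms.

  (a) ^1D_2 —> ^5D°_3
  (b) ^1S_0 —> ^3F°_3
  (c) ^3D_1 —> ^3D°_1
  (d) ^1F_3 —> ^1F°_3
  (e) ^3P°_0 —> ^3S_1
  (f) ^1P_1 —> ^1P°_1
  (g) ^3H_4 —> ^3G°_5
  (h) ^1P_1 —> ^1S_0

5

(a) forbidden (ΔS fails)
(b) forbidden (ΔS, ΔL, ΔJ fail)
(c) allowed
(d) allowed
(e) allowed
(f) allowed
(g) allowed
(h) forbidden (parity fails)
Total allowed: 5 of 8.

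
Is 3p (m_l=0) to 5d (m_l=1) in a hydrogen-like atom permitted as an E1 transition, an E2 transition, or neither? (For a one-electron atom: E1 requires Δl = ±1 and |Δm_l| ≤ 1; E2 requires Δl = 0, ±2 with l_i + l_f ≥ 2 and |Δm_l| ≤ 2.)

Δl = 2 − 1 = +1; l_i + l_f = 3.
Δm_l = +1.
E1 (Δl = ±1, |Δm_l| ≤ 1): satisfied.
E2 (Δl = 0,±2, l_i+l_f ≥ 2, |Δm_l| ≤ 2): not satisfied.

E1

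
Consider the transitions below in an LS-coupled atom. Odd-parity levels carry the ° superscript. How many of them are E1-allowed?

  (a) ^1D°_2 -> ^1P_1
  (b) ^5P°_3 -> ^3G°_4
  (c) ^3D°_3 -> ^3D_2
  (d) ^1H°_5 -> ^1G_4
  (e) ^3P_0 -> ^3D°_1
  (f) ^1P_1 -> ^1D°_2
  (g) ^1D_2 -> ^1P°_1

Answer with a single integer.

(a) allowed
(b) forbidden (parity, ΔS, ΔL fail)
(c) allowed
(d) allowed
(e) allowed
(f) allowed
(g) allowed
Total allowed: 6 of 7.

6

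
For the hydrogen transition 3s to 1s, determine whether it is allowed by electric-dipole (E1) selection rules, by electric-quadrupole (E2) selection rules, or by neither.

neither

Δl = 0 − 0 = +0; l_i + l_f = 0.
E1 (Δl = ±1): not satisfied.
E2 (Δl = 0,±2, l_i+l_f ≥ 2): not satisfied.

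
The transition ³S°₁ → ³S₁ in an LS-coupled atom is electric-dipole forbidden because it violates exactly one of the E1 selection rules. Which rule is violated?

ΔS = 0: S: 1 → 1 — ok.
Parity must change: odd → even — ok.
ΔJ = 0, ±1 (not J=0↔0): J: 1 → 1, ΔJ = +0 — ok.
ΔL = 0, ±1 (not L=0↔0): L: 0 → 0, ΔL = +0 — fails.

the L=0 ↔ L=0 exclusion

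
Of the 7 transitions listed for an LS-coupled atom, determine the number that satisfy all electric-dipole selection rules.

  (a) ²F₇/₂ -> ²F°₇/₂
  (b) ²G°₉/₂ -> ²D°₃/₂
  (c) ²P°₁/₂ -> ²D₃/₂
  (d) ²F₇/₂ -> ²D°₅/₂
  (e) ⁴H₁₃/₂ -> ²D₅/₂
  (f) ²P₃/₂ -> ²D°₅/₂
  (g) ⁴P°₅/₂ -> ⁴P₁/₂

4

(a) allowed
(b) forbidden (parity, ΔL, ΔJ fail)
(c) allowed
(d) allowed
(e) forbidden (parity, ΔS, ΔL, ΔJ fail)
(f) allowed
(g) forbidden (ΔJ fails)
Total allowed: 4 of 7.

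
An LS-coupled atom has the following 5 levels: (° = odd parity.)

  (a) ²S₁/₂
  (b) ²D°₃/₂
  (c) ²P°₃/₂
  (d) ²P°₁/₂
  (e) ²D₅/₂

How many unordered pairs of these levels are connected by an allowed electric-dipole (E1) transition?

(a)–(b): forbidden (ΔL).
(a)–(c): allowed.
(a)–(d): allowed.
(a)–(e): forbidden (parity, ΔL, ΔJ).
(b)–(c): forbidden (parity).
(b)–(d): forbidden (parity).
(b)–(e): allowed.
(c)–(d): forbidden (parity).
(c)–(e): allowed.
(d)–(e): forbidden (ΔJ).
Allowed pairs: 4 of 10.

4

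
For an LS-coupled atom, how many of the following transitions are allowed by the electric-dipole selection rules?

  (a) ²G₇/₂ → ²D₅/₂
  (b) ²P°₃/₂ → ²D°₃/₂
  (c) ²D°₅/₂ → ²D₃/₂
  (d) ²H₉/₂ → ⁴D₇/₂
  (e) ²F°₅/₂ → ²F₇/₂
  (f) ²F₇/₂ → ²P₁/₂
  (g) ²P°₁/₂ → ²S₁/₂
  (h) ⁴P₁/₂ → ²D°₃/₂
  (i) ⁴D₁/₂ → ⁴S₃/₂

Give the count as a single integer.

(a) forbidden (parity, ΔL fail)
(b) forbidden (parity fails)
(c) allowed
(d) forbidden (parity, ΔS, ΔL fail)
(e) allowed
(f) forbidden (parity, ΔL, ΔJ fail)
(g) allowed
(h) forbidden (ΔS fails)
(i) forbidden (parity, ΔL fail)
Total allowed: 3 of 9.

3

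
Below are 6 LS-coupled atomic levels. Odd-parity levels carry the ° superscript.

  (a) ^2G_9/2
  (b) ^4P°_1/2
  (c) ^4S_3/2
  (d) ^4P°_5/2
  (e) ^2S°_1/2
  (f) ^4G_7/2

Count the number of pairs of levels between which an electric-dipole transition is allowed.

(a)–(b): forbidden (ΔS, ΔL, ΔJ).
(a)–(c): forbidden (parity, ΔS, ΔL, ΔJ).
(a)–(d): forbidden (ΔS, ΔL, ΔJ).
(a)–(e): forbidden (ΔL, ΔJ).
(a)–(f): forbidden (parity, ΔS).
(b)–(c): allowed.
(b)–(d): forbidden (parity, ΔJ).
(b)–(e): forbidden (parity, ΔS).
(b)–(f): forbidden (ΔL, ΔJ).
(c)–(d): allowed.
(c)–(e): forbidden (ΔS, ΔL).
(c)–(f): forbidden (parity, ΔL, ΔJ).
(d)–(e): forbidden (parity, ΔS, ΔJ).
(d)–(f): forbidden (ΔL).
(e)–(f): forbidden (ΔS, ΔL, ΔJ).
Allowed pairs: 2 of 15.

2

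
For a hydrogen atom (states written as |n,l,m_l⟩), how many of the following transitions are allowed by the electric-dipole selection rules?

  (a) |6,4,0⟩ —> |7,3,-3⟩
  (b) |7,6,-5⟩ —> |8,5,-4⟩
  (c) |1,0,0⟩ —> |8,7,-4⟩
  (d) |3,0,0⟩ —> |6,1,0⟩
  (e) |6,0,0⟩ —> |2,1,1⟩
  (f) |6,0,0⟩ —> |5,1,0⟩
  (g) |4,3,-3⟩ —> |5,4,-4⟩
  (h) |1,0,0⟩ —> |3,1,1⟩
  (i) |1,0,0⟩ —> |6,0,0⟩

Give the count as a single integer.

6

(a) forbidden — Δm_l = -3 (E1 requires Δm_l = 0, ±1)
(b) allowed
(c) forbidden — Δl = +7 (E1 requires Δl = ±1); Δm_l = -4 (E1 requires Δm_l = 0, ±1)
(d) allowed
(e) allowed
(f) allowed
(g) allowed
(h) allowed
(i) forbidden — Δl = +0 (E1 requires Δl = ±1)
Total allowed: 6 of 9.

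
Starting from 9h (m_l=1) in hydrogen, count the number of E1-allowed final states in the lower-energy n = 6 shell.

E1 requires Δl = ±1, so l_f ∈ {4, 6}; with 0 ≤ l_f ≤ n_f−1 = 5, the allowed l_f values are {4}.
For l_f = 4: m_f ∈ {m_i−1, m_i, m_i+1} ∩ [−4, 4] = {0, 1, 2} → 3 states.
Total: 3.

3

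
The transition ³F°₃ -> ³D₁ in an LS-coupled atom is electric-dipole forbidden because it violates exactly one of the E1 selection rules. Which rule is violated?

Initial level: S=1, L=3, J=3, parity odd. Final level: S=1, L=2, J=1, parity even.
Parity must change: odd → even — passes.
ΔS = 0: S: 1 → 1 — passes.
ΔL = 0, ±1 (not L=0↔0): L: 3 → 2, ΔL = -1 — passes.
ΔJ = 0, ±1 (not J=0↔0): J: 3 → 1, ΔJ = -2 — fails.

the ΔJ = 0, ±1 rule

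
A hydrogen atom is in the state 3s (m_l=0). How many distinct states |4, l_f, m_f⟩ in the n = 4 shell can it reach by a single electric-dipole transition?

3

E1 requires Δl = ±1, so l_f ∈ {-1, 1}; with 0 ≤ l_f ≤ n_f−1 = 3, the allowed l_f values are {1}.
For l_f = 1: m_f ∈ {m_i−1, m_i, m_i+1} ∩ [−1, 1] = {-1, 0, 1} → 3 states.
Total: 3.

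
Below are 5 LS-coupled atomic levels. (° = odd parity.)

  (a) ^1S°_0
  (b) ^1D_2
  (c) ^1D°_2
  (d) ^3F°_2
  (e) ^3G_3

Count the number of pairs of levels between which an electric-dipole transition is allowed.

2

(a)–(b): forbidden (ΔL, ΔJ).
(a)–(c): forbidden (parity, ΔL, ΔJ).
(a)–(d): forbidden (parity, ΔS, ΔL, ΔJ).
(a)–(e): forbidden (ΔS, ΔL, ΔJ).
(b)–(c): allowed.
(b)–(d): forbidden (ΔS).
(b)–(e): forbidden (parity, ΔS, ΔL).
(c)–(d): forbidden (parity, ΔS).
(c)–(e): forbidden (ΔS, ΔL).
(d)–(e): allowed.
Allowed pairs: 2 of 10.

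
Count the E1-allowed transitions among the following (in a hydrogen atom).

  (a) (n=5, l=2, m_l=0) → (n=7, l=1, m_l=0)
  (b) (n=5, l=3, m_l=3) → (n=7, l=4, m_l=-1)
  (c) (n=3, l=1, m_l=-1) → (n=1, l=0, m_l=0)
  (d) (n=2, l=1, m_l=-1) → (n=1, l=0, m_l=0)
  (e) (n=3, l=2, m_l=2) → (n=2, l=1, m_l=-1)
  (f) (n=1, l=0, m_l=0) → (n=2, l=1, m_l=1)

(a) allowed
(b) forbidden — Δm_l = -4 (E1 requires Δm_l = 0, ±1)
(c) allowed
(d) allowed
(e) forbidden — Δm_l = -3 (E1 requires Δm_l = 0, ±1)
(f) allowed
Total allowed: 4 of 6.

4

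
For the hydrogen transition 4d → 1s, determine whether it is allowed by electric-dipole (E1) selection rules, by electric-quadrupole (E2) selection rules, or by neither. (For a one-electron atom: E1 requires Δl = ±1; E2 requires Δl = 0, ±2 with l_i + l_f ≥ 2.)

Δl = 0 − 2 = -2; l_i + l_f = 2.
E1 (Δl = ±1): not satisfied.
E2 (Δl = 0,±2, l_i+l_f ≥ 2): satisfied.

E2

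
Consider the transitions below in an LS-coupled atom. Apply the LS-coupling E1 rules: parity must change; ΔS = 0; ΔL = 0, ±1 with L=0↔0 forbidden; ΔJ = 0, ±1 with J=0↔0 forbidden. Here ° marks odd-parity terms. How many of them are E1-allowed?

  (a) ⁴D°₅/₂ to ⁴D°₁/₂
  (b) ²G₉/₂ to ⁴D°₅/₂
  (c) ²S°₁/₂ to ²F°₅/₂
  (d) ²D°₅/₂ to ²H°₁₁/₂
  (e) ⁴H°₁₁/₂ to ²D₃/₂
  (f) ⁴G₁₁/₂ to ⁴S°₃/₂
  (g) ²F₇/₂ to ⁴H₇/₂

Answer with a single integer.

0

(a) forbidden (parity, ΔJ fail)
(b) forbidden (ΔS, ΔL, ΔJ fail)
(c) forbidden (parity, ΔL, ΔJ fail)
(d) forbidden (parity, ΔL, ΔJ fail)
(e) forbidden (ΔS, ΔL, ΔJ fail)
(f) forbidden (ΔL, ΔJ fail)
(g) forbidden (parity, ΔS, ΔL fail)
Total allowed: 0 of 7.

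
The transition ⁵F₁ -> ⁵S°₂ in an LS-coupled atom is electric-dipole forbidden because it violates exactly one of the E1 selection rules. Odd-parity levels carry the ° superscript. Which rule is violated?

Parity must change: even → odd — ✓.
ΔS = 0: S: 2 → 2 — ✓.
ΔL = 0, ±1 (not L=0↔0): L: 3 → 0, ΔL = -3 — ✗.
ΔJ = 0, ±1 (not J=0↔0): J: 1 → 2, ΔJ = +1 — ✓.

the ΔL = 0, ±1 rule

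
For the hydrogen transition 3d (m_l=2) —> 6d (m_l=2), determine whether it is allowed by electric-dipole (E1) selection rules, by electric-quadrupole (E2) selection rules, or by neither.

E2

Δl = 2 − 2 = +0; l_i + l_f = 4.
Δm_l = +0.
E1 (Δl = ±1, |Δm_l| ≤ 1): not satisfied.
E2 (Δl = 0,±2, l_i+l_f ≥ 2, |Δm_l| ≤ 2): satisfied.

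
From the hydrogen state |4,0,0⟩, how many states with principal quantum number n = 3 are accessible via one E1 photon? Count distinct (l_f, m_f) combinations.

E1 requires Δl = ±1, so l_f ∈ {-1, 1}; with 0 ≤ l_f ≤ n_f−1 = 2, the allowed l_f values are {1}.
For l_f = 1: m_f ∈ {m_i−1, m_i, m_i+1} ∩ [−1, 1] = {-1, 0, 1} → 3 states.
Total: 3.

3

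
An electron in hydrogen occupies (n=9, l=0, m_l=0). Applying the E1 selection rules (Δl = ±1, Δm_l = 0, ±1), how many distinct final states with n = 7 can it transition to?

E1 requires Δl = ±1, so l_f ∈ {-1, 1}; with 0 ≤ l_f ≤ n_f−1 = 6, the allowed l_f values are {1}.
For l_f = 1: m_f ∈ {m_i−1, m_i, m_i+1} ∩ [−1, 1] = {-1, 0, 1} → 3 states.
Total: 3.

3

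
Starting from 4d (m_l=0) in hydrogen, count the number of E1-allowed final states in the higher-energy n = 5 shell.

E1 requires Δl = ±1, so l_f ∈ {1, 3}; with 0 ≤ l_f ≤ n_f−1 = 4, the allowed l_f values are {1, 3}.
For l_f = 1: m_f ∈ {m_i−1, m_i, m_i+1} ∩ [−1, 1] = {-1, 0, 1} → 3 states.
For l_f = 3: m_f ∈ {m_i−1, m_i, m_i+1} ∩ [−3, 3] = {-1, 0, 1} → 3 states.
Total: 6.

6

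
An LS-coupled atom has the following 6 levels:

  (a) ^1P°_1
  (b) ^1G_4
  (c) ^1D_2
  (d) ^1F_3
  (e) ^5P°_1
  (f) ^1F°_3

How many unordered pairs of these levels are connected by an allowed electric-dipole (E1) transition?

4

(a)–(b): forbidden (ΔL, ΔJ).
(a)–(c): allowed.
(a)–(d): forbidden (ΔL, ΔJ).
(a)–(e): forbidden (parity, ΔS).
(a)–(f): forbidden (parity, ΔL, ΔJ).
(b)–(c): forbidden (parity, ΔL, ΔJ).
(b)–(d): forbidden (parity).
(b)–(e): forbidden (ΔS, ΔL, ΔJ).
(b)–(f): allowed.
(c)–(d): forbidden (parity).
(c)–(e): forbidden (ΔS).
(c)–(f): allowed.
(d)–(e): forbidden (ΔS, ΔL, ΔJ).
(d)–(f): allowed.
(e)–(f): forbidden (parity, ΔS, ΔL, ΔJ).
Allowed pairs: 4 of 15.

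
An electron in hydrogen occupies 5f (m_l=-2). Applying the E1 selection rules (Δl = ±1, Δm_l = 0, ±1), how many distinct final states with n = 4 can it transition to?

2

E1 requires Δl = ±1, so l_f ∈ {2, 4}; with 0 ≤ l_f ≤ n_f−1 = 3, the allowed l_f values are {2}.
For l_f = 2: m_f ∈ {m_i−1, m_i, m_i+1} ∩ [−2, 2] = {-2, -1} → 2 states.
Total: 2.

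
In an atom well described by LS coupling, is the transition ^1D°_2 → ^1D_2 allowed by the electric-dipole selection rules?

Reading off the term symbols: S 0→0, L 2→2, J 2→2, parity odd→even.
Parity must change: odd → even — satisfied.
ΔS = 0: S: 0 → 0 — satisfied.
ΔL = 0, ±1 (not L=0↔0): L: 2 → 2, ΔL = +0 — satisfied.
ΔJ = 0, ±1 (not J=0↔0): J: 2 → 2, ΔJ = +0 — satisfied.
All four E1 rules are satisfied.

allowed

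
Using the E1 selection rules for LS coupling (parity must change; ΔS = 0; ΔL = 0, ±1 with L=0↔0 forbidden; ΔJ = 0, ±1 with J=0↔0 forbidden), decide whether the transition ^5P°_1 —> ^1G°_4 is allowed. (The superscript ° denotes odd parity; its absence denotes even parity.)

forbidden

Parity must change: odd → odd — ✗.
ΔS = 0: S: 2 → 0 — ✗.
ΔL = 0, ±1 (not L=0↔0): L: 1 → 4, ΔL = +3 — ✗.
ΔJ = 0, ±1 (not J=0↔0): J: 1 → 4, ΔJ = +3 — ✗.
Rule(s) violated: parity, ΔS, ΔL, ΔJ.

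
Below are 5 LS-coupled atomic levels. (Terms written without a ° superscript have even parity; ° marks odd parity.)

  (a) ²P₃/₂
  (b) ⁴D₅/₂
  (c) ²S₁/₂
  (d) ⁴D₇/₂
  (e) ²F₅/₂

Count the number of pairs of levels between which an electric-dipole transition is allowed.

0

(a)–(b): forbidden (parity, ΔS).
(a)–(c): forbidden (parity).
(a)–(d): forbidden (parity, ΔS, ΔJ).
(a)–(e): forbidden (parity, ΔL).
(b)–(c): forbidden (parity, ΔS, ΔL, ΔJ).
(b)–(d): forbidden (parity).
(b)–(e): forbidden (parity, ΔS).
(c)–(d): forbidden (parity, ΔS, ΔL, ΔJ).
(c)–(e): forbidden (parity, ΔL, ΔJ).
(d)–(e): forbidden (parity, ΔS).
Allowed pairs: 0 of 10.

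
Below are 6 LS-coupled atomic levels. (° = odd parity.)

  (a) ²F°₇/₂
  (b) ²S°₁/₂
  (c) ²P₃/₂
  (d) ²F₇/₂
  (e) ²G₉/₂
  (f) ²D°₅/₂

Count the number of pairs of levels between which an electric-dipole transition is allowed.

(a)–(b): forbidden (parity, ΔL, ΔJ).
(a)–(c): forbidden (ΔL, ΔJ).
(a)–(d): allowed.
(a)–(e): allowed.
(a)–(f): forbidden (parity).
(b)–(c): allowed.
(b)–(d): forbidden (ΔL, ΔJ).
(b)–(e): forbidden (ΔL, ΔJ).
(b)–(f): forbidden (parity, ΔL, ΔJ).
(c)–(d): forbidden (parity, ΔL, ΔJ).
(c)–(e): forbidden (parity, ΔL, ΔJ).
(c)–(f): allowed.
(d)–(e): forbidden (parity).
(d)–(f): allowed.
(e)–(f): forbidden (ΔL, ΔJ).
Allowed pairs: 5 of 15.

5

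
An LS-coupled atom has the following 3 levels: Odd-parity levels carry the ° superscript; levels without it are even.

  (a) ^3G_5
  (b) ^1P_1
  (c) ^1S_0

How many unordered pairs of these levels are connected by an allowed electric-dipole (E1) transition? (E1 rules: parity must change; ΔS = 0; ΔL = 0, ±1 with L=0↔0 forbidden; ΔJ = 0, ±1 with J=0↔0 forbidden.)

(a)–(b): forbidden (parity, ΔS, ΔL, ΔJ).
(a)–(c): forbidden (parity, ΔS, ΔL, ΔJ).
(b)–(c): forbidden (parity).
Allowed pairs: 0 of 3.

0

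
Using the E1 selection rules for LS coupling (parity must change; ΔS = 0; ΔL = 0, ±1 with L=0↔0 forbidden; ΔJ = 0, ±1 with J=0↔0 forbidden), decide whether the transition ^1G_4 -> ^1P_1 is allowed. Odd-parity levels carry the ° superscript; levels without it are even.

Reading off the term symbols: S 0→0, L 4→1, J 4→1, parity even→even.
Parity must change: even → even — ✗.
ΔS = 0: S: 0 → 0 — ✓.
ΔJ = 0, ±1 (not J=0↔0): J: 4 → 1, ΔJ = -3 — ✗.
ΔL = 0, ±1 (not L=0↔0): L: 4 → 1, ΔL = -3 — ✗.
Rule(s) violated: parity, ΔL, ΔJ.

forbidden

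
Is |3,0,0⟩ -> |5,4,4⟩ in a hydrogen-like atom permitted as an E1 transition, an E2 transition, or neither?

Δl = 4 − 0 = +4; l_i + l_f = 4.
Δm_l = +4.
E1 (Δl = ±1, |Δm_l| ≤ 1): not satisfied.
E2 (Δl = 0,±2, l_i+l_f ≥ 2, |Δm_l| ≤ 2): not satisfied.

neither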